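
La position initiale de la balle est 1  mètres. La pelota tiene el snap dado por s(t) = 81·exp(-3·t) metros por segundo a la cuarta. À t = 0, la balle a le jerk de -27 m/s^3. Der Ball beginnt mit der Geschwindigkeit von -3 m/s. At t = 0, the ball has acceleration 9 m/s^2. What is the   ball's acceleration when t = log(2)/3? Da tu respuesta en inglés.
We need to integrate our snap equation s(t) = 81·exp(-3·t) 2 times. Taking ∫s(t)dt and applying j(0) = -27, we find j(t) = -27·exp(-3·t). Taking ∫j(t)dt and applying a(0) = 9, we find a(t) = 9·exp(-3·t). From the given acceleration equation a(t) = 9·exp(-3·t), we substitute t = log(2)/3 to get a = 9/2.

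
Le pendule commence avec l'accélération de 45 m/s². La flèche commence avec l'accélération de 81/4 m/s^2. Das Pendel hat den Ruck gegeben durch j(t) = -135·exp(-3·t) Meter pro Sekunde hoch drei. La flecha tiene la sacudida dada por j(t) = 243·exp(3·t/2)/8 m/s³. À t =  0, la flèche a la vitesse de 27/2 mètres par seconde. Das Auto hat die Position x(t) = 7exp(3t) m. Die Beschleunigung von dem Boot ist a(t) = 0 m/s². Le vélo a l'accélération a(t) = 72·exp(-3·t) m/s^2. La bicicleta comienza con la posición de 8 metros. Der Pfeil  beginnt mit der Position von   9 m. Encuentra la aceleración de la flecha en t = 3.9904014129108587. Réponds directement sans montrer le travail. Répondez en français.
a(3.9904014129108587) = 8052.65325433115.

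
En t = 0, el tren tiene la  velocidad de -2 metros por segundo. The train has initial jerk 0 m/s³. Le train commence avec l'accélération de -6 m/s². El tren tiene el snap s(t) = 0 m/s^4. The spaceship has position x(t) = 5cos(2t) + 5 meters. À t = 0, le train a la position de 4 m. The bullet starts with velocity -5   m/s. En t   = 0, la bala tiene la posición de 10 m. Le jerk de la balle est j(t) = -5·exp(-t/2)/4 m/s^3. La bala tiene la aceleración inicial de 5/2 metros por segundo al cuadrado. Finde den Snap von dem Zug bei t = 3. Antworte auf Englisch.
Using s(t) = 0 and substituting t = 3, we find s = 0.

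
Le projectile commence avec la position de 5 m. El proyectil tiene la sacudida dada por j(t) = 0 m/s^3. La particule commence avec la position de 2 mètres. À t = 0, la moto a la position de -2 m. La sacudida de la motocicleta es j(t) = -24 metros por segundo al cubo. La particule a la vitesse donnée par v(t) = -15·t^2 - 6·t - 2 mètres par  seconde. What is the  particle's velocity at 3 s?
From the given velocity equation v(t) = -15·t^2 - 6·t - 2, we substitute t = 3 to get v = -155.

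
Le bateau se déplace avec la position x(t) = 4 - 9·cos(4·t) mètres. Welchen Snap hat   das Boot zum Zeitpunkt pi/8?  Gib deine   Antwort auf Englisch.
We must differentiate our position equation x(t) = 4 - 9·cos(4·t) 4 times. Differentiating position, we get velocity: v(t) = 36·sin(4·t). The derivative of velocity gives acceleration: a(t) = 144·cos(4·t). The derivative of acceleration gives jerk: j(t) = -576·sin(4·t). Differentiating jerk, we get snap: s(t) = -2304·cos(4·t). From the given snap equation s(t) = -2304·cos(4·t), we substitute t = pi/8 to get s = 0.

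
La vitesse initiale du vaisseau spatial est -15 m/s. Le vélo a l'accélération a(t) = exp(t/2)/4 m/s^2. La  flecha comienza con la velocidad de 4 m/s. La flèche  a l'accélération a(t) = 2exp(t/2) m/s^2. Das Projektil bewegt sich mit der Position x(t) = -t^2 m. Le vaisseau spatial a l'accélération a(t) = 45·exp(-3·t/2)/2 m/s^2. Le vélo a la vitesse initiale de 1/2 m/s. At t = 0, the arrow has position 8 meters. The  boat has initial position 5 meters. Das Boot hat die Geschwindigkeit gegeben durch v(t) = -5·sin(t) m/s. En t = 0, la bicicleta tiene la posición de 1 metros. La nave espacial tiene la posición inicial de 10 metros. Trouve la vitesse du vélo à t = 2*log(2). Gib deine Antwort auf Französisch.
Nous devons trouver la primitive de notre équation de l'accélération a(t) = exp(t/2)/4 1 fois. En prenant ∫a(t)dt et en appliquant v(0) = 1/2, nous trouvons v(t) = exp(t/2)/2. De l'équation de la vitesse v(t) = exp(t/2)/2, nous substituons t = 2*log(2) pour obtenir v = 1.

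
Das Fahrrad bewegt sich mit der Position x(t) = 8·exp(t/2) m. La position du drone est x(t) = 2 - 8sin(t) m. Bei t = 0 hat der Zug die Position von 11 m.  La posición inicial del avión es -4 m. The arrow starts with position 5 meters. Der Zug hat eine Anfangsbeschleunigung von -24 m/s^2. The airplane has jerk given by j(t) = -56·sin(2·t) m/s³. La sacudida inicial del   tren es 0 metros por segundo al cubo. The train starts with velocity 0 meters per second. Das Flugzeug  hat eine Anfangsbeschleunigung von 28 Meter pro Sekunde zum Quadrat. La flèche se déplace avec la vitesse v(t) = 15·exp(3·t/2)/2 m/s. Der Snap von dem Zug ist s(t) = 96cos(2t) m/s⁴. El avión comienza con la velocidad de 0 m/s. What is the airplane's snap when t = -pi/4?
Starting from jerk j(t) = -56·sin(2·t), we take 1 derivative. Differentiating jerk, we get snap: s(t) = -112·cos(2·t). Using s(t) = -112·cos(2·t) and substituting t = -pi/4, we find s = 0.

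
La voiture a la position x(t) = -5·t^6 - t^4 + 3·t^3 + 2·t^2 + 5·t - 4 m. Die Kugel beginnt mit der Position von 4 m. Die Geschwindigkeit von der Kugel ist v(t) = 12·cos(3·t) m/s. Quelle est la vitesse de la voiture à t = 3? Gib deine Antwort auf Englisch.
We must differentiate our position equation x(t) = -5·t^6 - t^4 + 3·t^3 + 2·t^2 + 5·t - 4 1 time. Differentiating position, we get velocity: v(t) = -30·t^5 - 4·t^3 + 9·t^2 + 4·t + 5. Using v(t) = -30·t^5 - 4·t^3 + 9·t^2 + 4·t + 5 and substituting t = 3, we find v = -7300.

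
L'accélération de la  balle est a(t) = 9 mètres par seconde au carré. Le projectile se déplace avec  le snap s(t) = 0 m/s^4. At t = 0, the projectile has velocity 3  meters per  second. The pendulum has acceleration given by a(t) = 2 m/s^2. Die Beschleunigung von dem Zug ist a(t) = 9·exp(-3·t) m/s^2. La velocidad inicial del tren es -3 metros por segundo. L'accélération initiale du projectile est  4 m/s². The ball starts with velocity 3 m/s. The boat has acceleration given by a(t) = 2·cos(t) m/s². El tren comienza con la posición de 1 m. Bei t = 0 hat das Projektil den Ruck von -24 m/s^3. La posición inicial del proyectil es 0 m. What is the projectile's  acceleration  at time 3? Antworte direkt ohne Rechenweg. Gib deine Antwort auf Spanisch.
La respuesta es -68.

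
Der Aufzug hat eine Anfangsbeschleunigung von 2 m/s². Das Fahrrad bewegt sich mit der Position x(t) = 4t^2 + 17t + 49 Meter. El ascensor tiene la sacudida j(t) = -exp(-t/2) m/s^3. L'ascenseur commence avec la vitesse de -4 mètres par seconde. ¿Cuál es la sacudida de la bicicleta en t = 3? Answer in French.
En partant de la position x(t) = 4·t^2 + 17·t + 49, nous prenons 3 dérivées. La dérivée de la position donne la vitesse: v(t) = 8·t + 17. En prenant d/dt de v(t), nous trouvons a(t) = 8. La dérivée de l'accélération donne le jerk: j(t) = 0. Nous avons le jerk j(t) = 0. En substituant t = 3: j(3) = 0.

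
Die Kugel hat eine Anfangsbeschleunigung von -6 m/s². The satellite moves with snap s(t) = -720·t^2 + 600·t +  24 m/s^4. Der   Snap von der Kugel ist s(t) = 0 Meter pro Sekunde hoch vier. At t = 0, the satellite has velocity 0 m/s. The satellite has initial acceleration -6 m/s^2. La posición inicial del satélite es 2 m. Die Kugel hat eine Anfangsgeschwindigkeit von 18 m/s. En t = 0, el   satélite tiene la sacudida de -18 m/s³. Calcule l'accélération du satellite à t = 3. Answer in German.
Wir müssen unsere Gleichung für den Snap s(t) = -720·t^2 + 600·t + 24 2-mal integrieren. Die Stammfunktion von dem Snap ist der Ruck. Mit j(0) = -18 erhalten wir j(t) = -240·t^3 + 300·t^2 + 24·t - 18. Die Stammfunktion von dem Ruck ist die Beschleunigung. Mit a(0) = -6 erhalten wir a(t) = -60·t^4 + 100·t^3 + 12·t^2 - 18·t - 6. Mit a(t) = -60·t^4 + 100·t^3 + 12·t^2 - 18·t - 6 und Einsetzen von t = 3, finden wir a = -2112.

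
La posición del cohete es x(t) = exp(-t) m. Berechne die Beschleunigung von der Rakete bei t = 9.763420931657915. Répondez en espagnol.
Debemos derivar nuestra ecuación de la posición x(t) = exp(-t) 2 veces. La derivada de la posición da la velocidad: v(t) = -exp(-t). La derivada de la velocidad da la aceleración: a(t) = exp(-t). Usando a(t) = exp(-t) y sustituyendo t = 9.763420931657915, encontramos a = 0.0000575175216830301.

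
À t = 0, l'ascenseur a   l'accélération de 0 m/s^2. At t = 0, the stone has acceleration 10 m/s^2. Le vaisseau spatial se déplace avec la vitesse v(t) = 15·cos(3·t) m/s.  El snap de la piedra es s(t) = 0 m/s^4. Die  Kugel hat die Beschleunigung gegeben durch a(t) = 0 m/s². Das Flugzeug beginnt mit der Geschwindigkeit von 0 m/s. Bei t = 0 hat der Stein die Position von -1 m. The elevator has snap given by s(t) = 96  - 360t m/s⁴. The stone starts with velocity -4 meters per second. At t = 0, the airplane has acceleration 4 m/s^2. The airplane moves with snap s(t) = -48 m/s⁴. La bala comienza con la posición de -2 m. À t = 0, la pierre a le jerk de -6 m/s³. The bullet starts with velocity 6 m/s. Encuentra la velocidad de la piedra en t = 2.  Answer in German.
Wir müssen das Integral unserer Gleichung für den Snap s(t) = 0 3-mal finden. Die Stammfunktion von dem Snap ist der Ruck. Mit j(0) = -6 erhalten wir j(t) = -6. Durch Integration von dem Ruck und Verwendung der Anfangsbedingung a(0) = 10, erhalten wir a(t) = 10 - 6·t. Mit ∫a(t)dt und Anwendung von v(0) = -4, finden wir v(t) = -3·t^2 + 10·t - 4. Mit v(t) = -3·t^2 + 10·t - 4 und Einsetzen von t = 2, finden wir v = 4.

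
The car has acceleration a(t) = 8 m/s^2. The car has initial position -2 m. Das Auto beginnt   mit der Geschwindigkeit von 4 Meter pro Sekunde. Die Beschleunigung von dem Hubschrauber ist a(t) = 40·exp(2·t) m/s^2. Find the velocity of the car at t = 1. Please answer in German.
Wir müssen unsere Gleichung für die Beschleunigung a(t) = 8 1-mal integrieren. Mit ∫a(t)dt und Anwendung von v(0) = 4, finden wir v(t) = 8·t + 4. Wir haben die Geschwindigkeit v(t) = 8·t + 4. Durch Einsetzen von t = 1: v(1) = 12.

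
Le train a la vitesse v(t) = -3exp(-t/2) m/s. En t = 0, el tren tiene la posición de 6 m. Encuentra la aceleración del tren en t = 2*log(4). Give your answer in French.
Nous devons dériver notre équation de la vitesse v(t) = -3·exp(-t/2) 1 fois. En prenant d/dt de v(t), nous trouvons a(t) = 3·exp(-t/2)/2. Nous avons l'accélération a(t) = 3·exp(-t/2)/2. En substituant t = 2*log(4): a(2*log(4)) = 3/8.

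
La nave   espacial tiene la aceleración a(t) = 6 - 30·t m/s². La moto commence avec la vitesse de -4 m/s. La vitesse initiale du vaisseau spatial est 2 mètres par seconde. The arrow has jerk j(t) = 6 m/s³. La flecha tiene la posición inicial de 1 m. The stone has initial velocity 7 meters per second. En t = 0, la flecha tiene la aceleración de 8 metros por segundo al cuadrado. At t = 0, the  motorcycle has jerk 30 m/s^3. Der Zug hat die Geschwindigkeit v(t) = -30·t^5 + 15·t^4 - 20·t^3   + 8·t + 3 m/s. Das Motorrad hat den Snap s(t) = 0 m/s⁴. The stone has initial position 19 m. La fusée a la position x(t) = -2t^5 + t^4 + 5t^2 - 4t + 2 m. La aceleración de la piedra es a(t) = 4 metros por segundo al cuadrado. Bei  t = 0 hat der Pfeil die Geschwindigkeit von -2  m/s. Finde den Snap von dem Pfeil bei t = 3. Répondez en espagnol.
Debemos derivar nuestra ecuación de la sacudida j(t) = 6 1 vez. Tomando d/dt de j(t), encontramos s(t) = 0. De la ecuación del snap s(t) = 0, sustituimos t = 3 para obtener s = 0.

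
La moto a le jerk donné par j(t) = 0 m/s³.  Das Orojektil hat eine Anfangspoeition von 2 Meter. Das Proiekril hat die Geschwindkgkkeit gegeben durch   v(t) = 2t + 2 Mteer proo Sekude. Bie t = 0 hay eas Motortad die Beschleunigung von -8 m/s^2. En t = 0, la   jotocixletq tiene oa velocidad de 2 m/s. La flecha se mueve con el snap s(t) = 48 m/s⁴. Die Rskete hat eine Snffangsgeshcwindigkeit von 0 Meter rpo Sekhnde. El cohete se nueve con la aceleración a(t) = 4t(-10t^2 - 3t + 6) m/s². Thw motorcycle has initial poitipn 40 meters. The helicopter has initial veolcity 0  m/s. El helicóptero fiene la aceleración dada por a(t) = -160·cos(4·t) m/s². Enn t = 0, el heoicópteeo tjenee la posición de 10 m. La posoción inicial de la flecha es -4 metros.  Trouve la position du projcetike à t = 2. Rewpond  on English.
We must find the antiderivative of our velocity equation v(t) = 2·t + 2 1 time. Taking ∫v(t)dt and applying x(0) = 2, we find x(t) = t^2 + 2·t + 2. Using x(t) = t^2 + 2·t + 2 and substituting t = 2, we find x = 10.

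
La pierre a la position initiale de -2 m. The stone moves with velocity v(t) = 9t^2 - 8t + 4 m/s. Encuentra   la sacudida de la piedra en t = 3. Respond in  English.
We must differentiate our velocity equation v(t) = 9·t^2 - 8·t + 4 2 times. Taking d/dt of v(t), we find a(t) = 18·t - 8. Differentiating acceleration, we get jerk: j(t) = 18. From the given jerk equation j(t) = 18, we substitute t = 3 to get j = 18.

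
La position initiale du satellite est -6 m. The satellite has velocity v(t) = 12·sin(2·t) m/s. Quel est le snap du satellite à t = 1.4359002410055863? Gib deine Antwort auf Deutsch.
Ausgehend von der Geschwindigkeit v(t) = 12·sin(2·t), nehmen wir 3 Ableitungen. Die Ableitung von der Geschwindigkeit ergibt die Beschleunigung: a(t) = 24·cos(2·t). Die Ableitung von der Beschleunigung ergibt den Ruck: j(t) = -48·sin(2·t). Durch Ableiten von dem Ruck erhalten wir den Snap: s(t) = -96·cos(2·t). Aus der Gleichung für den Snap s(t) = -96·cos(2·t), setzen wir t = 1.4359002410055863 ein und erhalten s = 92.5273257528000.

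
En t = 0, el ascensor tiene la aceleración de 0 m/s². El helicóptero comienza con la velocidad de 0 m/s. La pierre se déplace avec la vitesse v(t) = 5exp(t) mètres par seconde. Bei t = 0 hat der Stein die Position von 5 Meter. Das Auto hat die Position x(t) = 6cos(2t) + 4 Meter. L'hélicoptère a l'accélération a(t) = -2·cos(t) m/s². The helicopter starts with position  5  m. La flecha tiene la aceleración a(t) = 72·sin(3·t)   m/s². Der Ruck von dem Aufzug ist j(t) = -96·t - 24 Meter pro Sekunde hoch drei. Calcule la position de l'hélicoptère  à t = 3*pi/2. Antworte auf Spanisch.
Partiendo de la aceleración a(t) = -2·cos(t), tomamos 2 antiderivadas. La integral de la aceleración es la velocidad. Usando v(0) = 0, obtenemos v(t) = -2·sin(t). La integral de la velocidad es la posición. Usando x(0) = 5, obtenemos x(t) = 2·cos(t) + 3. De la ecuación de la posición x(t) = 2·cos(t) + 3, sustituimos t = 3*pi/2 para obtener x = 3.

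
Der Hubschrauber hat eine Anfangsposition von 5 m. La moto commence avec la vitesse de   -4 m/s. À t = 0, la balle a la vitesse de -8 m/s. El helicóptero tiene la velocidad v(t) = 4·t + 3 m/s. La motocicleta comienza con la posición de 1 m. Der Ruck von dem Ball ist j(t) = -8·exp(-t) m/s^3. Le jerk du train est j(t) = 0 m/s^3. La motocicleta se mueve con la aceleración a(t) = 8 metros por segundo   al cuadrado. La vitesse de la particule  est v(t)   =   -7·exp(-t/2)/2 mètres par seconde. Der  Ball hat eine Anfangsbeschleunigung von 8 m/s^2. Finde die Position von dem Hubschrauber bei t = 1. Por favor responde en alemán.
Wir müssen unsere Gleichung für die Geschwindigkeit v(t) = 4·t + 3 1-mal integrieren. Mit ∫v(t)dt und Anwendung von x(0) = 5, finden wir x(t) = 2·t^2 + 3·t + 5. Wir haben die Position x(t) = 2·t^2 + 3·t + 5. Durch Einsetzen von t = 1: x(1) = 10.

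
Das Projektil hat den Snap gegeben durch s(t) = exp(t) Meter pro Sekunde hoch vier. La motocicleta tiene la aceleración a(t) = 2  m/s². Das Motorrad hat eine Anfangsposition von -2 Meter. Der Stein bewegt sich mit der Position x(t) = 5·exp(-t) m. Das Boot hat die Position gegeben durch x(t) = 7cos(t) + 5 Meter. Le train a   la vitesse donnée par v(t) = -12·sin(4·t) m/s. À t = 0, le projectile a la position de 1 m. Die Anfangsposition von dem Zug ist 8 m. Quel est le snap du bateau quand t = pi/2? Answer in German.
Ausgehend von der Position x(t) = 7·cos(t) + 5, nehmen wir 4 Ableitungen. Die Ableitung von der Position ergibt die Geschwindigkeit: v(t) = -7·sin(t). Mit d/dt von v(t) finden wir a(t) = -7·cos(t). Die Ableitung von der Beschleunigung ergibt den Ruck: j(t) = 7·sin(t). Mit d/dt von j(t) finden wir s(t) = 7·cos(t). Mit s(t) = 7·cos(t) und Einsetzen von t = pi/2, finden wir s = 0.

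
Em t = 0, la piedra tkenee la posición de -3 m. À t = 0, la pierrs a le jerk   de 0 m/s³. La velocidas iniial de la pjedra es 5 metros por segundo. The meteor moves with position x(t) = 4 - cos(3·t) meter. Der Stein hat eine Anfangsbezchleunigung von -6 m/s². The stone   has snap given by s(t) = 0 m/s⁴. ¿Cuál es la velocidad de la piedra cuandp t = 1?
Debemos encontrar la integral de nuestra ecuación del snap s(t) = 0 3 veces. Tomando ∫s(t)dt y aplicando j(0) = 0, encontramos j(t) = 0. La antiderivada de la sacudida es la aceleración. Usando a(0) = -6, obtenemos a(t) = -6. La antiderivada de la aceleración es la velocidad. Usando v(0) = 5, obtenemos v(t) = 5 - 6·t. Tenemos la velocidad v(t) = 5 - 6·t. Sustituyendo t = 1: v(1) = -1.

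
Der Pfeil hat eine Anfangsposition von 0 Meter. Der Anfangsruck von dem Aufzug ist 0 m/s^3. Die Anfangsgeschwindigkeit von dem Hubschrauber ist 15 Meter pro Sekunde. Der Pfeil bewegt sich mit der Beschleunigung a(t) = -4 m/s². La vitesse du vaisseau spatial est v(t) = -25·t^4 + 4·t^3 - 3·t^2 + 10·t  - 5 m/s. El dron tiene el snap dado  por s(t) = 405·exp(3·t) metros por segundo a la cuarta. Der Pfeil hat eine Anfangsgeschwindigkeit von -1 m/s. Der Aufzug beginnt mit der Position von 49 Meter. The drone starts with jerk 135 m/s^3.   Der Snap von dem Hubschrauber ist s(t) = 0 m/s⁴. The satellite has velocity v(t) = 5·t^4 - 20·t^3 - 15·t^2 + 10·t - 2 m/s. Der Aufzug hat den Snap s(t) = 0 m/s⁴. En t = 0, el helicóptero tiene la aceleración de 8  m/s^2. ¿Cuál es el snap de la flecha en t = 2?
Para resolver esto, necesitamos tomar 2 derivadas de nuestra ecuación de la aceleración a(t) = -4. La derivada de la aceleración da la sacudida: j(t) = 0. Tomando d/dt de j(t), encontramos s(t) = 0. Usando s(t) = 0 y sustituyendo t = 2, encontramos s = 0.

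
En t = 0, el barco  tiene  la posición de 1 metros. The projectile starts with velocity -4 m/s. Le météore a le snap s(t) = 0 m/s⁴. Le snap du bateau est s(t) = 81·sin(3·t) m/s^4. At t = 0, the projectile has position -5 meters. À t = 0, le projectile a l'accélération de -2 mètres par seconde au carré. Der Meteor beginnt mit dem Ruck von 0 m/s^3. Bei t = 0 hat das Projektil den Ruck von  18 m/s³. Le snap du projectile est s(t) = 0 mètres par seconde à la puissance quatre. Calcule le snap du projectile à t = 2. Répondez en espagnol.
Tenemos el snap s(t) = 0. Sustituyendo t = 2: s(2) = 0.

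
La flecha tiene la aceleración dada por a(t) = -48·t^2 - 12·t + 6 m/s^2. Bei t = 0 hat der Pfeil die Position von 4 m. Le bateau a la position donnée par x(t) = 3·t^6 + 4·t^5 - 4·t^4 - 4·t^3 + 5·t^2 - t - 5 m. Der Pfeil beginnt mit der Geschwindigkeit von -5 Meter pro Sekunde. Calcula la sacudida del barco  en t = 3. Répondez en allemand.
Ausgehend von der Position x(t) = 3·t^6 + 4·t^5 - 4·t^4 - 4·t^3 + 5·t^2 - t - 5, nehmen wir 3 Ableitungen. Die Ableitung von der Position ergibt die Geschwindigkeit: v(t) = 18·t^5 + 20·t^4 - 16·t^3 - 12·t^2 + 10·t - 1. Mit d/dt von v(t) finden wir a(t) = 90·t^4 + 80·t^3 - 48·t^2 - 24·t + 10. Durch Ableiten von der Beschleunigung erhalten wir den Ruck: j(t) = 360·t^3 + 240·t^2 - 96·t - 24. Wir haben den Ruck j(t) = 360·t^3 + 240·t^2 - 96·t - 24. Durch Einsetzen von t = 3: j(3) = 11568.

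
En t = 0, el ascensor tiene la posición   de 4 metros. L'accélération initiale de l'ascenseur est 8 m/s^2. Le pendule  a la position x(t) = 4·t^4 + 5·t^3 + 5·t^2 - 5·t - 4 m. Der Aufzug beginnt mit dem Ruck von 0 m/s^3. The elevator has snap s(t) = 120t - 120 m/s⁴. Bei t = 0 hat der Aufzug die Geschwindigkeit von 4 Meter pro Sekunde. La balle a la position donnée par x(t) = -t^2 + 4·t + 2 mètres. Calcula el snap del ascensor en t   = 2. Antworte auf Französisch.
En utilisant s(t) = 120·t - 120 et en substituant t = 2, nous trouvons s = 120.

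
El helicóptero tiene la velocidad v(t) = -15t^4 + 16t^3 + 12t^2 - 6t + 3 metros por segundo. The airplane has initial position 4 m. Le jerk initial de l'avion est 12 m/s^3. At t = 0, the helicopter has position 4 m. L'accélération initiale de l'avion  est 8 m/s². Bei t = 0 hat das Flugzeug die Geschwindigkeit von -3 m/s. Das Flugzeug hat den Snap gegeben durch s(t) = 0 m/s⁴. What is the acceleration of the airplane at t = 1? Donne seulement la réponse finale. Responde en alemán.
Die Beschleunigung bei t = 1 ist a = 20.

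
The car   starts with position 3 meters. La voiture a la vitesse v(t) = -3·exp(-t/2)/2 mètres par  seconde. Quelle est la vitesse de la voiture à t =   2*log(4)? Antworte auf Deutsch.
Wir haben die Geschwindigkeit v(t) = -3·exp(-t/2)/2. Durch Einsetzen von t = 2*log(4): v(2*log(4)) = -3/8.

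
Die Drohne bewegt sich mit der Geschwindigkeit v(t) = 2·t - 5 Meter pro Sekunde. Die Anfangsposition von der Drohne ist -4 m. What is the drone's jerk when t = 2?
Starting from velocity v(t) = 2·t - 5, we take 2 derivatives. Differentiating velocity, we get acceleration: a(t) = 2. Taking d/dt of a(t), we find j(t) = 0. We have jerk j(t) = 0. Substituting t = 2: j(2) = 0.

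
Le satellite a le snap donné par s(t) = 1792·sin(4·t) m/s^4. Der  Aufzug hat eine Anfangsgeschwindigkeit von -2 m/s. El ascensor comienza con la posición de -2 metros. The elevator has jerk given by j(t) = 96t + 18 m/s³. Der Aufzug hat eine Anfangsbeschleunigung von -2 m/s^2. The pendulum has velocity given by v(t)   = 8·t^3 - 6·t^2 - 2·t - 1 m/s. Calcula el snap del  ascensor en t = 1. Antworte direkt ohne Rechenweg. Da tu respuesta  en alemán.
Der Snap bei t = 1 ist s = 96.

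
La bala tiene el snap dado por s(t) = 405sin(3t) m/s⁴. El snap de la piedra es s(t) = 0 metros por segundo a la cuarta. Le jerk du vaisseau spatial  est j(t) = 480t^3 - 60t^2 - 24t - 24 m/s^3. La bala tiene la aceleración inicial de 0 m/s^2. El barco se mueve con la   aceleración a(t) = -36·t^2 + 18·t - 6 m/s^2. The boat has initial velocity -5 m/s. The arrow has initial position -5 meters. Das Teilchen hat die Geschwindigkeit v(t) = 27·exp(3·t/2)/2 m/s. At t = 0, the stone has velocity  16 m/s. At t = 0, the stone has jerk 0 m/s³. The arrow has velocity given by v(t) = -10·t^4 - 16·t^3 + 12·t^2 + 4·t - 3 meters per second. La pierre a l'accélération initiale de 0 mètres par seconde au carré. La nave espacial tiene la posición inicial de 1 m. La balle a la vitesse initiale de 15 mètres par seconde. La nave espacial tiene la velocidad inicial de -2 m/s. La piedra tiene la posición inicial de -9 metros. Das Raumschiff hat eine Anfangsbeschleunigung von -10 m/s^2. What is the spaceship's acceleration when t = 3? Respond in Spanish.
Debemos encontrar la integral de nuestra ecuación de la sacudida j(t) = 480·t^3 - 60·t^2 - 24·t - 24 1 vez. Tomando ∫j(t)dt y aplicando a(0) = -10, encontramos a(t) = 120·t^4 - 20·t^3 - 12·t^2 - 24·t - 10. Tenemos la aceleración a(t) = 120·t^4 - 20·t^3 - 12·t^2 - 24·t - 10. Sustituyendo t = 3: a(3) = 8990.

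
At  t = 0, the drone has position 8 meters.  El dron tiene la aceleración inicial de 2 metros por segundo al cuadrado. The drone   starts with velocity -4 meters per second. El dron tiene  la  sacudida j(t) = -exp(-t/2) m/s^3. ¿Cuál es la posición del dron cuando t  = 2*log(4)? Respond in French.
Nous devons trouver l'intégrale de notre équation du jerk j(t) = -exp(-t/2) 3 fois. La primitive du jerk est l'accélération. En utilisant a(0) = 2, nous obtenons a(t) = 2·exp(-t/2). En prenant ∫a(t)dt et en appliquant v(0) = -4, nous trouvons v(t) = -4·exp(-t/2). En prenant ∫v(t)dt et en appliquant x(0) = 8, nous trouvons x(t) = 8·exp(-t/2). De l'équation de la position x(t) = 8·exp(-t/2), nous substituons t = 2*log(4) pour obtenir x = 2.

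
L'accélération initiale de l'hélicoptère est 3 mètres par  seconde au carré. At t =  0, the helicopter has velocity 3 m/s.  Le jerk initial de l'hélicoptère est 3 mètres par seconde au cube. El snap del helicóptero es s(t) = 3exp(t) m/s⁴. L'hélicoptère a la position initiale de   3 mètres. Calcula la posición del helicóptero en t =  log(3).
Partiendo del snap s(t) = 3·exp(t), tomamos 4 integrales. Tomando ∫s(t)dt y aplicando j(0) = 3, encontramos j(t) = 3·exp(t). La antiderivada de la sacudida es la aceleración. Usando a(0) = 3, obtenemos a(t) = 3·exp(t). La antiderivada de la aceleración es la velocidad. Usando v(0) = 3, obtenemos v(t) = 3·exp(t). La antiderivada de la velocidad es la posición. Usando x(0) = 3, obtenemos x(t) = 3·exp(t). De la ecuación de la posición x(t) = 3·exp(t), sustituimos t = log(3) para obtener x = 9.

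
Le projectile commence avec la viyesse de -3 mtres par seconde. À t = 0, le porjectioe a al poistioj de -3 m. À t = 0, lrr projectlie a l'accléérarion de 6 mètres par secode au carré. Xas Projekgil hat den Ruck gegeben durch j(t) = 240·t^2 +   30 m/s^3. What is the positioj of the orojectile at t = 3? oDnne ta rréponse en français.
Nous devons intégrer notre équation du jerk j(t) = 240·t^2 + 30 3 fois. En intégrant le jerk et en utilisant la condition initiale a(0) = 6, nous obtenons a(t) = 80·t^3 + 30·t + 6. L'intégrale de l'accélération, avec v(0) = -3, donne la vitesse: v(t) = 20·t^4 + 15·t^2 + 6·t - 3. En prenant ∫v(t)dt et en appliquant x(0) = -3, nous trouvons x(t) = 4·t^5 + 5·t^3 + 3·t^2 - 3·t - 3. Nous avons la position x(t) = 4·t^5 + 5·t^3 + 3·t^2 - 3·t - 3. En substituant t = 3: x(3) = 1122.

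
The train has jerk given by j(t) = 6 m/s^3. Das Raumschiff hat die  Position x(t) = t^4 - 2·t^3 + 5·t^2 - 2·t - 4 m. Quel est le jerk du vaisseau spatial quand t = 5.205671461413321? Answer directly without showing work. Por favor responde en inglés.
The answer is 112.936115073920.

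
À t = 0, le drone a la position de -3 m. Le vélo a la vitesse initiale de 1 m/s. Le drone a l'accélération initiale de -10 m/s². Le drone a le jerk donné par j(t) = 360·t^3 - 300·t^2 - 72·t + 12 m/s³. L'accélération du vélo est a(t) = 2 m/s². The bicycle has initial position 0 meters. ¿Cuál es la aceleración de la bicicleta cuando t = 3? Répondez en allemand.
Mit a(t) = 2 und Einsetzen von t = 3, finden wir a = 2.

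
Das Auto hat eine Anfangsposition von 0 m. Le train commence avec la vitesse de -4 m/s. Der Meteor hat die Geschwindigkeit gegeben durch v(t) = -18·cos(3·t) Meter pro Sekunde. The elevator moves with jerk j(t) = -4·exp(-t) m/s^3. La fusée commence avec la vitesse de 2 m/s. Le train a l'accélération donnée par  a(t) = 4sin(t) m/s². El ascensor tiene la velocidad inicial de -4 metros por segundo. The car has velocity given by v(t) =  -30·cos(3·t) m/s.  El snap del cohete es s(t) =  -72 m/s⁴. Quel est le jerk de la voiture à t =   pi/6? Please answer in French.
En partant de la vitesse v(t) = -30·cos(3·t), nous prenons 2 dérivées. En prenant d/dt de v(t), nous trouvons a(t) = 90·sin(3·t). La dérivée de l'accélération donne le jerk: j(t) = 270·cos(3·t). Nous avons le jerk j(t) = 270·cos(3·t). En substituant t = pi/6: j(pi/6) = 0.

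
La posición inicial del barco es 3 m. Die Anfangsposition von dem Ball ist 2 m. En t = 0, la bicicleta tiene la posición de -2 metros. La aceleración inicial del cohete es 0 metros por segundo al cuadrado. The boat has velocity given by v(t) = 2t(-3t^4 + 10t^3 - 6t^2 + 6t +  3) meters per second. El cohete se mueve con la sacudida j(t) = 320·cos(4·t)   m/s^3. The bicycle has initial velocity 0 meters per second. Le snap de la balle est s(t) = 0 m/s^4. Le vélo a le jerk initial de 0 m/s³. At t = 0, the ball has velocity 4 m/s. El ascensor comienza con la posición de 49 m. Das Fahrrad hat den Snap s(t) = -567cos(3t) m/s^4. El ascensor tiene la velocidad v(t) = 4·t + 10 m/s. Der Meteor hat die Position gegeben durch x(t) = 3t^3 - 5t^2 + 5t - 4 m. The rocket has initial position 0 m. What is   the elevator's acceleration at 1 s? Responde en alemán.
Wir müssen unsere Gleichung für die Geschwindigkeit v(t) = 4·t + 10 1-mal ableiten. Durch Ableiten von der Geschwindigkeit erhalten wir die Beschleunigung: a(t) = 4. Mit a(t) = 4 und Einsetzen von t = 1, finden wir a = 4.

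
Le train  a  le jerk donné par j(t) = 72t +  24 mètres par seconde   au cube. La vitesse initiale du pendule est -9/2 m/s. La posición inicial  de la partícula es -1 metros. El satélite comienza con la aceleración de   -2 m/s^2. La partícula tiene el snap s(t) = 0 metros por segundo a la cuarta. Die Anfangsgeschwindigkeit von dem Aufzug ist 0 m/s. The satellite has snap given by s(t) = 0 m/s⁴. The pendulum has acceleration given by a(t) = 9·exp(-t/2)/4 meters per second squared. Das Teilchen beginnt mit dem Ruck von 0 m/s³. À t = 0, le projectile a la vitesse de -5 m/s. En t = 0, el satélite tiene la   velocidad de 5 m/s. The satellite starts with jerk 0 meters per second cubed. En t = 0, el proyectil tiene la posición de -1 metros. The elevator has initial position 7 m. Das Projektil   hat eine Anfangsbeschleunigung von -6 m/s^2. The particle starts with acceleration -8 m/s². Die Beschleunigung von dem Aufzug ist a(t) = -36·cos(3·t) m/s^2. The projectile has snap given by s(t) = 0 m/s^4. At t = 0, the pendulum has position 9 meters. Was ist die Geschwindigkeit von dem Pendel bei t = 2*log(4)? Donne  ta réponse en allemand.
Um dies zu lösen, müssen wir 1 Integral unserer Gleichung für die Beschleunigung a(t) = 9·exp(-t/2)/4 finden. Durch Integration von der Beschleunigung und Verwendung der Anfangsbedingung v(0) = -9/2, erhalten wir v(t) = -9·exp(-t/2)/2. Mit v(t) = -9·exp(-t/2)/2 und Einsetzen von t = 2*log(4), finden wir v = -9/8.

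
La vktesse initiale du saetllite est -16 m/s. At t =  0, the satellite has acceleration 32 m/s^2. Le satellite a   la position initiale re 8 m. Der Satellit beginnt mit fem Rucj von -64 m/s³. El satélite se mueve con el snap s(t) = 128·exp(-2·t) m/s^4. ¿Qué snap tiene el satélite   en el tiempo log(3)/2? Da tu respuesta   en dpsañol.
De la ecuación del snap s(t) = 128·exp(-2·t), sustituimos t = log(3)/2 para obtener s = 128/3.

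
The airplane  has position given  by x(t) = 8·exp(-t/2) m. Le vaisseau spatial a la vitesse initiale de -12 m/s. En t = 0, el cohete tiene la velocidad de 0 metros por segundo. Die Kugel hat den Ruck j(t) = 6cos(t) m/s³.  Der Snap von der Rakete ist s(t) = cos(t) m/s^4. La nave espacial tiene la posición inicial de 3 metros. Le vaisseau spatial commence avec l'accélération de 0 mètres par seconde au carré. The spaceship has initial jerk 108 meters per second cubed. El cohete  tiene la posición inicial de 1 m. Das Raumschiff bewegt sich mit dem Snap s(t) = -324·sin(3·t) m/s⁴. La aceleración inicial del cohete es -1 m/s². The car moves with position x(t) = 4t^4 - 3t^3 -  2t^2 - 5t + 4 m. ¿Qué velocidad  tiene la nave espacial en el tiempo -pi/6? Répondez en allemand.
Um dies zu lösen, müssen wir 3 Stammfunktionen unserer Gleichung für den Snap s(t) = -324·sin(3·t) finden. Durch Integration von dem Snap und Verwendung der Anfangsbedingung j(0) = 108, erhalten wir j(t) = 108·cos(3·t). Mit ∫j(t)dt und Anwendung von a(0) = 0, finden wir a(t) = 36·sin(3·t). Die Stammfunktion von der Beschleunigung ist die Geschwindigkeit. Mit v(0) = -12 erhalten wir v(t) = -12·cos(3·t). Aus der Gleichung für die Geschwindigkeit v(t) = -12·cos(3·t), setzen wir t = -pi/6 ein und erhalten v = 0.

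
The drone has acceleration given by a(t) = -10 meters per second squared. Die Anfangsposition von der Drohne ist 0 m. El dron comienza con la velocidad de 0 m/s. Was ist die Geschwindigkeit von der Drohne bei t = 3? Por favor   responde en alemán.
Ausgehend von der Beschleunigung a(t) = -10, nehmen wir 1 Integral. Die Stammfunktion von der Beschleunigung ist die Geschwindigkeit. Mit v(0) = 0 erhalten wir v(t) = -10·t. Aus der Gleichung für die Geschwindigkeit v(t) = -10·t, setzen wir t = 3 ein und erhalten v = -30.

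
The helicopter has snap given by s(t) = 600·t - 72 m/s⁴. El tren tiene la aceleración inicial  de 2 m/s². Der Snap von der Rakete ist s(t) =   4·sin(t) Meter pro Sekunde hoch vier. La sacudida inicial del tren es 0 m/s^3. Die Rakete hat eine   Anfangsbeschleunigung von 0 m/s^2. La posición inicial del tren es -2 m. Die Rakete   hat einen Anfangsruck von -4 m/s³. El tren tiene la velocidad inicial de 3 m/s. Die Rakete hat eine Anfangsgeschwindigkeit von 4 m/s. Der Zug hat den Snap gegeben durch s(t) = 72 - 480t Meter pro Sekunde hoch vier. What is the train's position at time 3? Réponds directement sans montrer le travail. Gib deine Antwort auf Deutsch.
x(3) = -713.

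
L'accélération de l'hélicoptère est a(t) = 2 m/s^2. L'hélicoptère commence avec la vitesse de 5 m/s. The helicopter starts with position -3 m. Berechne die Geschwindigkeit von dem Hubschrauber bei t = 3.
Wir müssen die Stammfunktion unserer Gleichung für die Beschleunigung a(t) = 2 1-mal finden. Durch Integration von der Beschleunigung und Verwendung der Anfangsbedingung v(0) = 5, erhalten wir v(t) = 2·t + 5. Wir haben die Geschwindigkeit v(t) = 2·t + 5. Durch Einsetzen von t = 3: v(3) = 11.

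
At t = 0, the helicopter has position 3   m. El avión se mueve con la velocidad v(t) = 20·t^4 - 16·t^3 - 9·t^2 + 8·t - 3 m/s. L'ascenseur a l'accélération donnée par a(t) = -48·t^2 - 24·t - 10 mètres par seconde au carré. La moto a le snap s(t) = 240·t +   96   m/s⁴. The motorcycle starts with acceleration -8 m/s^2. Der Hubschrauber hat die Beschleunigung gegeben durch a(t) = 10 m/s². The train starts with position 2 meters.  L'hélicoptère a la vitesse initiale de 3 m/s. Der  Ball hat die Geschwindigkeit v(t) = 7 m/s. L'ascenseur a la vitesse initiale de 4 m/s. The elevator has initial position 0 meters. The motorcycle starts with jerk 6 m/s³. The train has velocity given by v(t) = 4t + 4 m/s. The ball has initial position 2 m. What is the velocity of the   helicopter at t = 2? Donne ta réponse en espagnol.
Para resolver esto, necesitamos tomar 1 integral de nuestra ecuación de la aceleración a(t) = 10. La antiderivada de la aceleración es la velocidad. Usando v(0) = 3, obtenemos v(t) = 10·t + 3. De la ecuación de la velocidad v(t) = 10·t + 3, sustituimos t = 2 para obtener v = 23.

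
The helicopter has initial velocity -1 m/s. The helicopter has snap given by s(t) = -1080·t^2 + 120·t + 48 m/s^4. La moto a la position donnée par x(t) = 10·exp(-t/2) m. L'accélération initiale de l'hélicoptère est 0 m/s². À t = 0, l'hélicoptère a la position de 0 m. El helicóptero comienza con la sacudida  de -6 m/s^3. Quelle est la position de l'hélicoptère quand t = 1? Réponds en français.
Nous devons trouver la primitive de notre équation du snap s(t) = -1080·t^2 + 120·t + 48 4 fois. L'intégrale du snap est le jerk. En utilisant j(0) = -6, nous obtenons j(t) = -360·t^3 + 60·t^2 + 48·t - 6. La primitive du jerk, avec a(0) = 0, donne l'accélération: a(t) = 2·t·(-45·t^3 + 10·t^2 + 12·t - 3). La primitive de l'accélération, avec v(0) = -1, donne la vitesse: v(t) = -18·t^5 + 5·t^4 + 8·t^3 - 3·t^2 - 1. En prenant ∫v(t)dt et en appliquant x(0) = 0, nous trouvons x(t) = -3·t^6 + t^5 + 2·t^4 - t^3 - t. Nous avons la position x(t) = -3·t^6 + t^5 + 2·t^4 - t^3 - t. En substituant t = 1: x(1) = -2.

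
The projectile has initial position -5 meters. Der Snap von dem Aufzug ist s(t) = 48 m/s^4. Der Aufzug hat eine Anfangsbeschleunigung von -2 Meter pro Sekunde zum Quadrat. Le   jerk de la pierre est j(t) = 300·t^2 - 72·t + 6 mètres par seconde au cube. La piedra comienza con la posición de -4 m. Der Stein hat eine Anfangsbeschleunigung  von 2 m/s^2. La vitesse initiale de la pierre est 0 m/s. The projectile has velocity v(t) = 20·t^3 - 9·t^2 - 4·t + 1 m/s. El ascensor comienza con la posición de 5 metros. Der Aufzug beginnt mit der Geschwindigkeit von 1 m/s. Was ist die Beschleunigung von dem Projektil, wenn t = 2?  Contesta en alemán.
Um dies zu lösen, müssen wir 1 Ableitung unserer Gleichung für die Geschwindigkeit v(t) = 20·t^3 - 9·t^2 - 4·t + 1 nehmen. Mit d/dt von v(t) finden wir a(t) = 60·t^2 - 18·t - 4. Aus der Gleichung für die Beschleunigung a(t) = 60·t^2 - 18·t - 4, setzen wir t = 2 ein und erhalten a = 200.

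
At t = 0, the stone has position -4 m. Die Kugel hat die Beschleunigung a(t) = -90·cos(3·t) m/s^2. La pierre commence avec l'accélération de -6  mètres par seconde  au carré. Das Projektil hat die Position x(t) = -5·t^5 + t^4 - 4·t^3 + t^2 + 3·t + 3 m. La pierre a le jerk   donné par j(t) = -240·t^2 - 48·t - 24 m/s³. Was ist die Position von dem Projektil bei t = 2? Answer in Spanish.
Usando x(t) = -5·t^5 + t^4 - 4·t^3 + t^2 + 3·t + 3 y sustituyendo t = 2, encontramos x = -163.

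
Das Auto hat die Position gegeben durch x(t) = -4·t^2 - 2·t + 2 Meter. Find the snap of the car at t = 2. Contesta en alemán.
Wir müssen unsere Gleichung für die Position x(t) = -4·t^2 - 2·t + 2 4-mal ableiten. Mit d/dt von x(t) finden wir v(t) = -8·t - 2. Mit d/dt von v(t) finden wir a(t) = -8. Die Ableitung von der Beschleunigung ergibt den Ruck: j(t) = 0. Durch Ableiten von dem Ruck erhalten wir den Snap: s(t) = 0. Mit s(t) = 0 und Einsetzen von t = 2, finden wir s = 0.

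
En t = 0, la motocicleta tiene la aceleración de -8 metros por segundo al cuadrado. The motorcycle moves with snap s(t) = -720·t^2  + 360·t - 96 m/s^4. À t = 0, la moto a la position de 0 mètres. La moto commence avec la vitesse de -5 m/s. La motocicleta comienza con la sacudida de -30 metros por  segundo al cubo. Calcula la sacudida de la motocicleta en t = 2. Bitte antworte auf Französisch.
Nous devons trouver la primitive de notre équation du snap s(t) = -720·t^2 + 360·t - 96 1 fois. En intégrant le snap et en utilisant la condition initiale j(0) = -30, nous obtenons j(t) = -240·t^3 + 180·t^2 - 96·t - 30. Nous avons le jerk j(t) = -240·t^3 + 180·t^2 - 96·t - 30. En substituant t = 2: j(2) = -1422.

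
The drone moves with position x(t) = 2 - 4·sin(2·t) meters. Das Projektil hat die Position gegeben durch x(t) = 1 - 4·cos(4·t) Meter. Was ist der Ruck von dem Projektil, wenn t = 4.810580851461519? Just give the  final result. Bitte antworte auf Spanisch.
La respuesta es -97.9831365733932.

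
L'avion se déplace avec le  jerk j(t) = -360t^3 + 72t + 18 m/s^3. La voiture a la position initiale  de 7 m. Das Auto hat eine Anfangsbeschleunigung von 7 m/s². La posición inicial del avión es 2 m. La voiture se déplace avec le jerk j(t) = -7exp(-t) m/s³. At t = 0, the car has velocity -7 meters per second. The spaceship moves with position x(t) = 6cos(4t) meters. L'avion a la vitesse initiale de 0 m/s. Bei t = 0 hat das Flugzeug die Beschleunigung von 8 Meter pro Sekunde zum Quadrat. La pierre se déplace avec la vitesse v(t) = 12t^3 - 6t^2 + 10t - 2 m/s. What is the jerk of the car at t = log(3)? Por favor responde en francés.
En utilisant j(t) = -7·exp(-t) et en substituant t = log(3), nous trouvons j = -7/3.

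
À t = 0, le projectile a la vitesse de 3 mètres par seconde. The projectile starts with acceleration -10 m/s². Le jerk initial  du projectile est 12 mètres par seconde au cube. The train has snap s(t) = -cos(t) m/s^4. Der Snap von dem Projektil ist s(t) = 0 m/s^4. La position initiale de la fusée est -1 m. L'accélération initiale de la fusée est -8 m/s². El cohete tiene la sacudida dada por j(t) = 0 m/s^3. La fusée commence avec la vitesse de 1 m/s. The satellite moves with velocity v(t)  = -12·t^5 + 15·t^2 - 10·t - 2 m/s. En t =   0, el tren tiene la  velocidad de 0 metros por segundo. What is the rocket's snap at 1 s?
To solve this, we need to take 1 derivative of our jerk equation j(t) = 0. The derivative of jerk gives snap: s(t) = 0. Using s(t) = 0 and substituting t = 1, we find s = 0.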